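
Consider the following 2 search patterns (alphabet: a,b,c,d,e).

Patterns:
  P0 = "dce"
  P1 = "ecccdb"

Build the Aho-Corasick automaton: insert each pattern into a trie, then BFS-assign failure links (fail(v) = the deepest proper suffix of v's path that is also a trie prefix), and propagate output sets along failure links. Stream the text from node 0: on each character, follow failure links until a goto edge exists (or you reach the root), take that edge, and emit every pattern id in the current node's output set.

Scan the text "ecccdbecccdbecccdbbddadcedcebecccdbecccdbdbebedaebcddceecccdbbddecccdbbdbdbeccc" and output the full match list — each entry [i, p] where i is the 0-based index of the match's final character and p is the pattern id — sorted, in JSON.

Build:
Trie nodes:
  n0 'ε': d→1 e→4
  n1 'd': c→2
  n2 'dc': e→3
  n3 'dce': ·  [P0 ends]
  n4 'e': c→5
  n5 'ec': c→6
  n6 'ecc': c→7
  n7 'eccc': d→8
  n8 'ecccd': b→9
  n9 'ecccdb': ·  [P1 ends]

Failure links (BFS by depth):
  fail(1) 'd': from fail(0)=0 chase 'd': 0 ⇒ 0;  out=∅∪out(0)=∅
  fail(4) 'e': from fail(0)=0 chase 'e': 0 ⇒ 0;  out=∅∪out(0)=∅
  fail(2) 'dc': from fail(1)=0 chase 'c': 0 ⇒ 0;  out=∅∪out(0)=∅
  fail(5) 'ec': from fail(4)=0 chase 'c': 0 ⇒ 0;  out=∅∪out(0)=∅
  fail(3) 'dce': from fail(2)=0 chase 'e': 0 ⇒ 4;  out={0}∪out(4)={0}
  fail(6) 'ecc': from fail(5)=0 chase 'c': 0 ⇒ 0;  out=∅∪out(0)=∅
  fail(7) 'eccc': from fail(6)=0 chase 'c': 0 ⇒ 0;  out=∅∪out(0)=∅
  fail(8) 'ecccd': from fail(7)=0 chase 'd': 0 ⇒ 1;  out=∅∪out(1)=∅
  fail(9) 'ecccdb': from fail(8)=1 chase 'b': 1→0 ⇒ 0;  out={1}∪out(0)={1}

Text stream:
[0] read 'e'  n0⇒n4
[1] read 'c'  n4⇒n5
[2] read 'c'  n5⇒n6
[3] read 'c'  n6⇒n7
[4] read 'd'  n7⇒n8
[5] read 'b'  n8⇒n9  → match P1@[0:5]
[6] read 'e'  n9⇒n4 ·f
[7] read 'c'  n4⇒n5
[8] read 'c'  n5⇒n6
[9] read 'c'  n6⇒n7
[10] read 'd'  n7⇒n8
[11] read 'b'  n8⇒n9  → match P1@[6:11]
[12] read 'e'  n9⇒n4 ·f
[13] read 'c'  n4⇒n5
[14] read 'c'  n5⇒n6
[15] read 'c'  n6⇒n7
[16] read 'd'  n7⇒n8
[17] read 'b'  n8⇒n9  → match P1@[12:17]
[18] read 'b'  n9⇒n0 ·f
[19] read 'd'  n0⇒n1
[20] read 'd'  n1⇒n1 ·f
[21] read 'a'  n1⇒n0 ·f
[22] read 'd'  n0⇒n1
[23] read 'c'  n1⇒n2
[24] read 'e'  n2⇒n3  → match P0@[22:24]
[25] read 'd'  n3⇒n1 ·f
[26] read 'c'  n1⇒n2
[27] read 'e'  n2⇒n3  → match P0@[25:27]
[28] read 'b'  n3⇒n0 ·f
[29] read 'e'  n0⇒n4
[30] read 'c'  n4⇒n5
[31] read 'c'  n5⇒n6
[32] read 'c'  n6⇒n7
[33] read 'd'  n7⇒n8
[34] read 'b'  n8⇒n9  → match P1@[29:34]
[35] read 'e'  n9⇒n4 ·f
[36] read 'c'  n4⇒n5
[37] read 'c'  n5⇒n6
[38] read 'c'  n6⇒n7
[39] read 'd'  n7⇒n8
[40] read 'b'  n8⇒n9  → match P1@[35:40]
[41] read 'd'  n9⇒n1 ·f
[42] read 'b'  n1⇒n0 ·f
[43] read 'e'  n0⇒n4
[44] read 'b'  n4⇒n0 ·f
[45] read 'e'  n0⇒n4
[46] read 'd'  n4⇒n1 ·f
[47] read 'a'  n1⇒n0 ·f
[48] read 'e'  n0⇒n4
[49] read 'b'  n4⇒n0 ·f
[50] read 'c'  n0⇒n0
[51] read 'd'  n0⇒n1
[52] read 'd'  n1⇒n1 ·f
[53] read 'c'  n1⇒n2
[54] read 'e'  n2⇒n3  → match P0@[52:54]
[55] read 'e'  n3⇒n4 ·f
[56] read 'c'  n4⇒n5
[57] read 'c'  n5⇒n6
[58] read 'c'  n6⇒n7
[59] read 'd'  n7⇒n8
[60] read 'b'  n8⇒n9  → match P1@[55:60]
[61] read 'b'  n9⇒n0 ·f
[62] read 'd'  n0⇒n1
[63] read 'd'  n1⇒n1 ·f
[64] read 'e'  n1⇒n4 ·f
[65] read 'c'  n4⇒n5
[66] read 'c'  n5⇒n6
[67] read 'c'  n6⇒n7
[68] read 'd'  n7⇒n8
[69] read 'b'  n8⇒n9  → match P1@[64:69]
[70] read 'b'  n9⇒n0 ·f
[71] read 'd'  n0⇒n1
[72] read 'b'  n1⇒n0 ·f
[73] read 'd'  n0⇒n1
[74] read 'b'  n1⇒n0 ·f
[75] read 'e'  n0⇒n4
[76] read 'c'  n4⇒n5
[77] read 'c'  n5⇒n6
[78] read 'c'  n6⇒n7

Matches: [[5,1],[11,1],[17,1],[24,0],[27,0],[34,1],[40,1],[54,0],[60,1],[69,1]]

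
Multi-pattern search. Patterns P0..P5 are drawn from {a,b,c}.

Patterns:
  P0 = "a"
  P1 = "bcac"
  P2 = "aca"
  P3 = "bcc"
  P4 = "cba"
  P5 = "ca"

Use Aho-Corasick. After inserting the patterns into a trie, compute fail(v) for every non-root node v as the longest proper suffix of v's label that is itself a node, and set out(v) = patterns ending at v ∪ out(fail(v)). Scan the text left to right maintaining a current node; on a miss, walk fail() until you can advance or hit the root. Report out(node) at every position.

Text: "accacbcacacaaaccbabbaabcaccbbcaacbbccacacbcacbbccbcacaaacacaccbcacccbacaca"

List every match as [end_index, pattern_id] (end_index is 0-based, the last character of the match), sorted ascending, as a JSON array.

Build automaton:
Trie (insert patterns):
  n0 'ε': a→1 b→2 c→9
  n1 'a': c→6  ←P0
  n2 'b': c→3
  n3 'bc': a→4 c→8
  n4 'bca': c→5
  n5 'bcac': ·  ←P1
  n6 'ac': a→7
  n7 'aca': ·  ←P2
  n8 'bcc': ·  ←P3
  n9 'c': a→12 b→10
  n10 'cb': a→11
  n11 'cba': ·  ←P4
  n12 'ca': ·  ←P5

BFS fail/out derivation:
  fail(1) 'a': from fail(0)=0 chase 'a': 0 ⇒ 0;  out={0}∪out(0)={0}
  fail(2) 'b': from fail(0)=0 chase 'b': 0 ⇒ 0;  out=∅∪out(0)=∅
  fail(9) 'c': from fail(0)=0 chase 'c': 0 ⇒ 0;  out=∅∪out(0)=∅
  fail(3) 'bc': from fail(2)=0 chase 'c': 0 ⇒ 9;  out=∅∪out(9)=∅
  fail(6) 'ac': from fail(1)=0 chase 'c': 0 ⇒ 9;  out=∅∪out(9)=∅
  fail(10) 'cb': from fail(9)=0 chase 'b': 0 ⇒ 2;  out=∅∪out(2)=∅
  fail(12) 'ca': from fail(9)=0 chase 'a': 0 ⇒ 1;  out={5}∪out(1)={0,5}
  fail(4) 'bca': from fail(3)=9 chase 'a': 9 ⇒ 12;  out=∅∪out(12)={0,5}
  fail(7) 'aca': from fail(6)=9 chase 'a': 9 ⇒ 12;  out={2}∪out(12)={0,2,5}
  fail(8) 'bcc': from fail(3)=9 chase 'c': 9→0 ⇒ 9;  out={3}∪out(9)={3}
  fail(11) 'cba': from fail(10)=2 chase 'a': 2→0 ⇒ 1;  out={4}∪out(1)={0,4}
  fail(5) 'bcac': from fail(4)=12 chase 'c': 12→1 ⇒ 6;  out={1}∪out(6)={1}

Run:
[0] read 'a'  n0⇒n1  ** P0@[0:0]
[1] read 'c'  n1⇒n6
[2] read 'c'  n6⇒n9 ·f
[3] read 'a'  n9⇒n12  ** P0@[3:3],P5@[2:3]
[4] read 'c'  n12⇒n6 ·f
[5] read 'b'  n6⇒n10 ·f
[6] read 'c'  n10⇒n3 ·f
[7] read 'a'  n3⇒n4  ** P0@[7:7],P5@[6:7]
[8] read 'c'  n4⇒n5  ** P1@[5:8]
[9] read 'a'  n5⇒n7 ·f  ** P0@[9:9],P2@[7:9],P5@[8:9]
[10] read 'c'  n7⇒n6 ·f
[11] read 'a'  n6⇒n7  ** P0@[11:11],P2@[9:11],P5@[10:11]
[12] read 'a'  n7⇒n1 ·f  ** P0@[12:12]
[13] read 'a'  n1⇒n1 ·f  ** P0@[13:13]
[14] read 'c'  n1⇒n6
[15] read 'c'  n6⇒n9 ·f
[16] read 'b'  n9⇒n10
[17] read 'a'  n10⇒n11  ** P0@[17:17],P4@[15:17]
[18] read 'b'  n11⇒n2 ·f
[19] read 'b'  n2⇒n2 ·f
[20] read 'a'  n2⇒n1 ·f  ** P0@[20:20]
[21] read 'a'  n1⇒n1 ·f  ** P0@[21:21]
[22] read 'b'  n1⇒n2 ·f
[23] read 'c'  n2⇒n3
[24] read 'a'  n3⇒n4  ** P0@[24:24],P5@[23:24]
[25] read 'c'  n4⇒n5  ** P1@[22:25]
[26] read 'c'  n5⇒n9 ·f
[27] read 'b'  n9⇒n10
[28] read 'b'  n10⇒n2 ·f
[29] read 'c'  n2⇒n3
[30] read 'a'  n3⇒n4  ** P0@[30:30],P5@[29:30]
[31] read 'a'  n4⇒n1 ·f  ** P0@[31:31]
[32] read 'c'  n1⇒n6
[33] read 'b'  n6⇒n10 ·f
[34] read 'b'  n10⇒n2 ·f
[35] read 'c'  n2⇒n3
[36] read 'c'  n3⇒n8  ** P3@[34:36]
[37] read 'a'  n8⇒n12 ·f  ** P0@[37:37],P5@[36:37]
[38] read 'c'  n12⇒n6 ·f
[39] read 'a'  n6⇒n7  ** P0@[39:39],P2@[37:39],P5@[38:39]
[40] read 'c'  n7⇒n6 ·f
[41] read 'b'  n6⇒n10 ·f
[42] read 'c'  n10⇒n3 ·f
[43] read 'a'  n3⇒n4  ** P0@[43:43],P5@[42:43]
[44] read 'c'  n4⇒n5  ** P1@[41:44]
[45] read 'b'  n5⇒n10 ·f
[46] read 'b'  n10⇒n2 ·f
[47] read 'c'  n2⇒n3
[48] read 'c'  n3⇒n8  ** P3@[46:48]
[49] read 'b'  n8⇒n10 ·f
[50] read 'c'  n10⇒n3 ·f
[51] read 'a'  n3⇒n4  ** P0@[51:51],P5@[50:51]
[52] read 'c'  n4⇒n5  ** P1@[49:52]
[53] read 'a'  n5⇒n7 ·f  ** P0@[53:53],P2@[51:53],P5@[52:53]
[54] read 'a'  n7⇒n1 ·f  ** P0@[54:54]
[55] read 'a'  n1⇒n1 ·f  ** P0@[55:55]
[56] read 'c'  n1⇒n6
[57] read 'a'  n6⇒n7  ** P0@[57:57],P2@[55:57],P5@[56:57]
[58] read 'c'  n7⇒n6 ·f
[59] read 'a'  n6⇒n7  ** P0@[59:59],P2@[57:59],P5@[58:59]
[60] read 'c'  n7⇒n6 ·f
[61] read 'c'  n6⇒n9 ·f
[62] read 'b'  n9⇒n10
[63] read 'c'  n10⇒n3 ·f
[64] read 'a'  n3⇒n4  ** P0@[64:64],P5@[63:64]
[65] read 'c'  n4⇒n5  ** P1@[62:65]
[66] read 'c'  n5⇒n9 ·f
[67] read 'c'  n9⇒n9 ·f
[68] read 'b'  n9⇒n10
[69] read 'a'  n10⇒n11  ** P0@[69:69],P4@[67:69]
[70] read 'c'  n11⇒n6 ·f
[71] read 'a'  n6⇒n7  ** P0@[71:71],P2@[69:71],P5@[70:71]
[72] read 'c'  n7⇒n6 ·f
[73] read 'a'  n6⇒n7  ** P0@[73:73],P2@[71:73],P5@[72:73]

All matches (sorted): [[0,0],[3,0],[3,5],[7,0],[7,5],[8,1],[9,0],[9,2],[9,5],[11,0],[11,2],[11,5],[12,0],[13,0],[17,0],[17,4],[20,0],[21,0],[24,0],[24,5],[25,1],[30,0],[30,5],[31,0],[36,3],[37,0],[37,5],[39,0],[39,2],[39,5],[43,0],[43,5],[44,1],[48,3],[51,0],[51,5],[52,1],[53,0],[53,2],[53,5],[54,0],[55,0],[57,0],[57,2],[57,5],[59,0],[59,2],[59,5],[64,0],[64,5],[65,1],[69,0],[69,4],[71,0],[71,2],[71,5],[73,0],[73,2],[73,5]]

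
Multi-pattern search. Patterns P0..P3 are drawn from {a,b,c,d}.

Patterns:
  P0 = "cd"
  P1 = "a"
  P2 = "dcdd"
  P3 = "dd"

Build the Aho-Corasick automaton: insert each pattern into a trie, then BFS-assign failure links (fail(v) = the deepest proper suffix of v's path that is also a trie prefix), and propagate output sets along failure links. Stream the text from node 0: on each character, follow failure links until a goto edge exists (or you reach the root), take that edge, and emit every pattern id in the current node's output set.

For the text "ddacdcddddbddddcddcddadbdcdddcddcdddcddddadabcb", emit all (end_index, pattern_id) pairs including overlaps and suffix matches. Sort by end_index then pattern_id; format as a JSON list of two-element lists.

Build automaton:
Trie nodes:
  0='ε' goto a→3 c→1 d→4
  1='c' goto d→2
  2='cd' goto ·  [P0 ends]
  3='a' goto ·  [P1 ends]
  4='d' goto c→5 d→8
  5='dc' goto d→6
  6='dcd' goto d→7
  7='dcdd' goto ·  [P2 ends]
  8='dd' goto ·  [P3 ends]

BFS fail/out derivation:
  fail(1) 'c': from fail(0)=0 chase 'c': 0 ⇒ 0;  out=∅∪out(0)=∅
  fail(3) 'a': from fail(0)=0 chase 'a': 0 ⇒ 0;  out={1}∪out(0)={1}
  fail(4) 'd': from fail(0)=0 chase 'd': 0 ⇒ 0;  out=∅∪out(0)=∅
  fail(2) 'cd': from fail(1)=0 chase 'd': 0 ⇒ 4;  out={0}∪out(4)={0}
  fail(5) 'dc': from fail(4)=0 chase 'c': 0 ⇒ 1;  out=∅∪out(1)=∅
  fail(8) 'dd': from fail(4)=0 chase 'd': 0 ⇒ 4;  out={3}∪out(4)={3}
  fail(6) 'dcd': from fail(5)=1 chase 'd': 1 ⇒ 2;  out=∅∪out(2)={0}
  fail(7) 'dcdd': from fail(6)=2 chase 'd': 2→4 ⇒ 8;  out={2}∪out(8)={2,3}

Scan:
[0] read 'd'  n0⇒n4
[1] read 'd'  n4⇒n8  ** P3@[0:1]
[2] read 'a'  n8⇒n3 (via fail)  ** P1@[2:2]
[3] read 'c'  n3⇒n1 (via fail)
[4] read 'd'  n1⇒n2  ** P0@[3:4]
[5] read 'c'  n2⇒n5 (via fail)
[6] read 'd'  n5⇒n6  ** P0@[5:6]
[7] read 'd'  n6⇒n7  ** P2@[4:7],P3@[6:7]
[8] read 'd'  n7⇒n8 (via fail)  ** P3@[7:8]
[9] read 'd'  n8⇒n8 (via fail)  ** P3@[8:9]
[10] read 'b'  n8⇒n0 (via fail)
[11] read 'd'  n0⇒n4
[12] read 'd'  n4⇒n8  ** P3@[11:12]
[13] read 'd'  n8⇒n8 (via fail)  ** P3@[12:13]
[14] read 'd'  n8⇒n8 (via fail)  ** P3@[13:14]
[15] read 'c'  n8⇒n5 (via fail)
[16] read 'd'  n5⇒n6  ** P0@[15:16]
[17] read 'd'  n6⇒n7  ** P2@[14:17],P3@[16:17]
[18] read 'c'  n7⇒n5 (via fail)
[19] read 'd'  n5⇒n6  ** P0@[18:19]
[20] read 'd'  n6⇒n7  ** P2@[17:20],P3@[19:20]
[21] read 'a'  n7⇒n3 (via fail)  ** P1@[21:21]
[22] read 'd'  n3⇒n4 (via fail)
[23] read 'b'  n4⇒n0 (via fail)
[24] read 'd'  n0⇒n4
[25] read 'c'  n4⇒n5
[26] read 'd'  n5⇒n6  ** P0@[25:26]
[27] read 'd'  n6⇒n7  ** P2@[24:27],P3@[26:27]
[28] read 'd'  n7⇒n8 (via fail)  ** P3@[27:28]
[29] read 'c'  n8⇒n5 (via fail)
[30] read 'd'  n5⇒n6  ** P0@[29:30]
[31] read 'd'  n6⇒n7  ** P2@[28:31],P3@[30:31]
[32] read 'c'  n7⇒n5 (via fail)
[33] read 'd'  n5⇒n6  ** P0@[32:33]
[34] read 'd'  n6⇒n7  ** P2@[31:34],P3@[33:34]
[35] read 'd'  n7⇒n8 (via fail)  ** P3@[34:35]
[36] read 'c'  n8⇒n5 (via fail)
[37] read 'd'  n5⇒n6  ** P0@[36:37]
[38] read 'd'  n6⇒n7  ** P2@[35:38],P3@[37:38]
[39] read 'd'  n7⇒n8 (via fail)  ** P3@[38:39]
[40] read 'd'  n8⇒n8 (via fail)  ** P3@[39:40]
[41] read 'a'  n8⇒n3 (via fail)  ** P1@[41:41]
[42] read 'd'  n3⇒n4 (via fail)
[43] read 'a'  n4⇒n3 (via fail)  ** P1@[43:43]
[44] read 'b'  n3⇒n0 (via fail)
[45] read 'c'  n0⇒n1
[46] read 'b'  n1⇒n0 (via fail)

Matches: [[1,3],[2,1],[4,0],[6,0],[7,2],[7,3],[8,3],[9,3],[12,3],[13,3],[14,3],[16,0],[17,2],[17,3],[19,0],[20,2],[20,3],[21,1],[26,0],[27,2],[27,3],[28,3],[30,0],[31,2],[31,3],[33,0],[34,2],[34,3],[35,3],[37,0],[38,2],[38,3],[39,3],[40,3],[41,1],[43,1]]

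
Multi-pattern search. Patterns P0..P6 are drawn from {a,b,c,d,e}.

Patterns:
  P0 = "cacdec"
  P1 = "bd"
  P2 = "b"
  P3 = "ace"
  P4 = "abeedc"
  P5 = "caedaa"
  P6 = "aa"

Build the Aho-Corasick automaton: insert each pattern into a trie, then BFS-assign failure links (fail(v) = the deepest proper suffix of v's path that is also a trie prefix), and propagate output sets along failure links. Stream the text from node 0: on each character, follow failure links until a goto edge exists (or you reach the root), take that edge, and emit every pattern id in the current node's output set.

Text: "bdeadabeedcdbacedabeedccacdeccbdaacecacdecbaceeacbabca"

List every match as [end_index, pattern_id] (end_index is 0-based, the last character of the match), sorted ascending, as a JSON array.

Construct AC machine:
Trie (insert patterns):
  0='ε' goto a→9 b→7 c→1
  1='c' goto a→2
  2='ca' goto c→3 e→17
  3='cac' goto d→4
  4='cacd' goto e→5
  5='cacde' goto c→6
  6='cacdec' goto ·  [P0 ends]
  7='b' goto d→8  [P2 ends]
  8='bd' goto ·  [P1 ends]
  9='a' goto a→21 b→12 c→10
  10='ac' goto e→11
  11='ace' goto ·  [P3 ends]
  12='ab' goto e→13
  13='abe' goto e→14
  14='abee' goto d→15
  15='abeed' goto c→16
  16='abeedc' goto ·  [P4 ends]
  17='cae' goto d→18
  18='caed' goto a→19
  19='caeda' goto a→20
  20='caedaa' goto ·  [P5 ends]
  21='aa' goto ·  [P6 ends]

Failure links (BFS by depth):
  n1('c'): parent n0 fail=0; on 'c' 0 → fail=0;  out ∅∪∅=∅
  n7('b'): parent n0 fail=0; on 'b' 0 → fail=0;  out {2}∪∅={2}
  n9('a'): parent n0 fail=0; on 'a' 0 → fail=0;  out ∅∪∅=∅
  n2('ca'): parent n1 fail=0; on 'a' 0 → fail=9;  out ∅∪∅=∅
  n8('bd'): parent n7 fail=0; on 'd' 0 → fail=0;  out {1}∪∅={1}
  n10('ac'): parent n9 fail=0; on 'c' 0 → fail=1;  out ∅∪∅=∅
  n12('ab'): parent n9 fail=0; on 'b' 0 → fail=7;  out ∅∪{2}={2}
  n21('aa'): parent n9 fail=0; on 'a' 0 → fail=9;  out {6}∪∅={6}
  n3('cac'): parent n2 fail=9; on 'c' 9 → fail=10;  out ∅∪∅=∅
  n11('ace'): parent n10 fail=1; on 'e' 1→0 → fail=0;  out {3}∪∅={3}
  n13('abe'): parent n12 fail=7; on 'e' 7→0 → fail=0;  out ∅∪∅=∅
  n17('cae'): parent n2 fail=9; on 'e' 9→0 → fail=0;  out ∅∪∅=∅
  n4('cacd'): parent n3 fail=10; on 'd' 10→1→0 → fail=0;  out ∅∪∅=∅
  n14('abee'): parent n13 fail=0; on 'e' 0 → fail=0;  out ∅∪∅=∅
  n18('caed'): parent n17 fail=0; on 'd' 0 → fail=0;  out ∅∪∅=∅
  n5('cacde'): parent n4 fail=0; on 'e' 0 → fail=0;  out ∅∪∅=∅
  n15('abeed'): parent n14 fail=0; on 'd' 0 → fail=0;  out ∅∪∅=∅
  n19('caeda'): parent n18 fail=0; on 'a' 0 → fail=9;  out ∅∪∅=∅
  n6('cacdec'): parent n5 fail=0; on 'c' 0 → fail=1;  out {0}∪∅={0}
  n16('abeedc'): parent n15 fail=0; on 'c' 0 → fail=1;  out {4}∪∅={4}
  n20('caedaa'): parent n19 fail=9; on 'a' 9 → fail=21;  out {5}∪{6}={5,6}

Scan:
pos 0 'b': at 7  ** P2@[0:0]
pos 1 'd': at 8  ** P1@[0:1]
pos 2 'e': at 0 (via fail)
pos 3 'a': at 9
pos 4 'd': at 0 (via fail)
pos 5 'a': at 9
pos 6 'b': at 12  ** P2@[6:6]
pos 7 'e': at 13
pos 8 'e': at 14
pos 9 'd': at 15
pos 10 'c': at 16  ** P4@[5:10]
pos 11 'd': at 0 (via fail)
pos 12 'b': at 7  ** P2@[12:12]
pos 13 'a': at 9 (via fail)
pos 14 'c': at 10
pos 15 'e': at 11  ** P3@[13:15]
pos 16 'd': at 0 (via fail)
pos 17 'a': at 9
pos 18 'b': at 12  ** P2@[18:18]
pos 19 'e': at 13
pos 20 'e': at 14
pos 21 'd': at 15
pos 22 'c': at 16  ** P4@[17:22]
pos 23 'c': at 1 (via fail)
pos 24 'a': at 2
pos 25 'c': at 3
pos 26 'd': at 4
pos 27 'e': at 5
pos 28 'c': at 6  ** P0@[23:28]
pos 29 'c': at 1 (via fail)
pos 30 'b': at 7 (via fail)  ** P2@[30:30]
pos 31 'd': at 8  ** P1@[30:31]
pos 32 'a': at 9 (via fail)
pos 33 'a': at 21  ** P6@[32:33]
pos 34 'c': at 10 (via fail)
pos 35 'e': at 11  ** P3@[33:35]
pos 36 'c': at 1 (via fail)
pos 37 'a': at 2
pos 38 'c': at 3
pos 39 'd': at 4
pos 40 'e': at 5
pos 41 'c': at 6  ** P0@[36:41]
pos 42 'b': at 7 (via fail)  ** P2@[42:42]
pos 43 'a': at 9 (via fail)
pos 44 'c': at 10
pos 45 'e': at 11  ** P3@[43:45]
pos 46 'e': at 0 (via fail)
pos 47 'a': at 9
pos 48 'c': at 10
pos 49 'b': at 7 (via fail)  ** P2@[49:49]
pos 50 'a': at 9 (via fail)
pos 51 'b': at 12  ** P2@[51:51]
pos 52 'c': at 1 (via fail)
pos 53 'a': at 2

Matches: [[0,2],[1,1],[6,2],[10,4],[12,2],[15,3],[18,2],[22,4],[28,0],[30,2],[31,1],[33,6],[35,3],[41,0],[42,2],[45,3],[49,2],[51,2]]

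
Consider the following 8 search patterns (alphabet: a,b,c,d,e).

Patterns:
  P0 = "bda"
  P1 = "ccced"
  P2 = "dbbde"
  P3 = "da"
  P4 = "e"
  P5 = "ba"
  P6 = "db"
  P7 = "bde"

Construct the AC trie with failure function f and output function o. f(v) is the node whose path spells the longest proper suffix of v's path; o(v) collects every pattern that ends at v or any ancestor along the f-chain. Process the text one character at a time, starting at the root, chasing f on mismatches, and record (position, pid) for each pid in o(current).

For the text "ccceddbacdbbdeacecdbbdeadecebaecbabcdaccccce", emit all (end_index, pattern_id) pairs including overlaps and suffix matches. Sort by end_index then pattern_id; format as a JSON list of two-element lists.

Build automaton:
Trie nodes:
  n0 'ε': b→1 c→4 d→9 e→15
  n1 'b': a→16 d→2
  n2 'bd': a→3 e→17
  n3 'bda': ·  ←P0
  n4 'c': c→5
  n5 'cc': c→6
  n6 'ccc': e→7
  n7 'ccce': d→8
  n8 'ccced': ·  ←P1
  n9 'd': a→14 b→10
  n10 'db': b→11  ←P6
  n11 'dbb': d→12
  n12 'dbbd': e→13
  n13 'dbbde': ·  ←P2
  n14 'da': ·  ←P3
  n15 'e': ·  ←P4
  n16 'ba': ·  ←P5
  n17 'bde': ·  ←P7

Failure links (BFS by depth):
  fail(1) 'b': from fail(0)=0 chase 'b': 0 ⇒ 0;  out=∅∪out(0)=∅
  fail(4) 'c': from fail(0)=0 chase 'c': 0 ⇒ 0;  out=∅∪out(0)=∅
  fail(9) 'd': from fail(0)=0 chase 'd': 0 ⇒ 0;  out=∅∪out(0)=∅
  fail(15) 'e': from fail(0)=0 chase 'e': 0 ⇒ 0;  out={4}∪out(0)={4}
  fail(2) 'bd': from fail(1)=0 chase 'd': 0 ⇒ 9;  out=∅∪out(9)=∅
  fail(5) 'cc': from fail(4)=0 chase 'c': 0 ⇒ 4;  out=∅∪out(4)=∅
  fail(10) 'db': from fail(9)=0 chase 'b': 0 ⇒ 1;  out={6}∪out(1)={6}
  fail(14) 'da': from fail(9)=0 chase 'a': 0 ⇒ 0;  out={3}∪out(0)={3}
  fail(16) 'ba': from fail(1)=0 chase 'a': 0 ⇒ 0;  out={5}∪out(0)={5}
  fail(3) 'bda': from fail(2)=9 chase 'a': 9 ⇒ 14;  out={0}∪out(14)={0,3}
  fail(6) 'ccc': from fail(5)=4 chase 'c': 4 ⇒ 5;  out=∅∪out(5)=∅
  fail(11) 'dbb': from fail(10)=1 chase 'b': 1→0 ⇒ 1;  out=∅∪out(1)=∅
  fail(17) 'bde': from fail(2)=9 chase 'e': 9→0 ⇒ 15;  out={7}∪out(15)={4,7}
  fail(7) 'ccce': from fail(6)=5 chase 'e': 5→4→0 ⇒ 15;  out=∅∪out(15)={4}
  fail(12) 'dbbd': from fail(11)=1 chase 'd': 1 ⇒ 2;  out=∅∪out(2)=∅
  fail(8) 'ccced': from fail(7)=15 chase 'd': 15→0 ⇒ 9;  out={1}∪out(9)={1}
  fail(13) 'dbbde': from fail(12)=2 chase 'e': 2 ⇒ 17;  out={2}∪out(17)={2,4,7}

Text stream:
pos 0 'c': at 4
pos 1 'c': at 5
pos 2 'c': at 6
pos 3 'e': at 7  emit P4@[3:3]
pos 4 'd': at 8  emit P1@[0:4]
pos 5 'd': at 9 (fail-walked)
pos 6 'b': at 10  emit P6@[5:6]
pos 7 'a': at 16 (fail-walked)  emit P5@[6:7]
pos 8 'c': at 4 (fail-walked)
pos 9 'd': at 9 (fail-walked)
pos 10 'b': at 10  emit P6@[9:10]
pos 11 'b': at 11
pos 12 'd': at 12
pos 13 'e': at 13  emit P2@[9:13],P4@[13:13],P7@[11:13]
pos 14 'a': at 0 (fail-walked)
pos 15 'c': at 4
pos 16 'e': at 15 (fail-walked)  emit P4@[16:16]
pos 17 'c': at 4 (fail-walked)
pos 18 'd': at 9 (fail-walked)
pos 19 'b': at 10  emit P6@[18:19]
pos 20 'b': at 11
pos 21 'd': at 12
pos 22 'e': at 13  emit P2@[18:22],P4@[22:22],P7@[20:22]
pos 23 'a': at 0 (fail-walked)
pos 24 'd': at 9
pos 25 'e': at 15 (fail-walked)  emit P4@[25:25]
pos 26 'c': at 4 (fail-walked)
pos 27 'e': at 15 (fail-walked)  emit P4@[27:27]
pos 28 'b': at 1 (fail-walked)
pos 29 'a': at 16  emit P5@[28:29]
pos 30 'e': at 15 (fail-walked)  emit P4@[30:30]
pos 31 'c': at 4 (fail-walked)
pos 32 'b': at 1 (fail-walked)
pos 33 'a': at 16  emit P5@[32:33]
pos 34 'b': at 1 (fail-walked)
pos 35 'c': at 4 (fail-walked)
pos 36 'd': at 9 (fail-walked)
pos 37 'a': at 14  emit P3@[36:37]
pos 38 'c': at 4 (fail-walked)
pos 39 'c': at 5
pos 40 'c': at 6
pos 41 'c': at 6 (fail-walked)
pos 42 'c': at 6 (fail-walked)
pos 43 'e': at 7  emit P4@[43:43]

Result: [[3,4],[4,1],[6,6],[7,5],[10,6],[13,2],[13,4],[13,7],[16,4],[19,6],[22,2],[22,4],[22,7],[25,4],[27,4],[29,5],[30,4],[33,5],[37,3],[43,4]]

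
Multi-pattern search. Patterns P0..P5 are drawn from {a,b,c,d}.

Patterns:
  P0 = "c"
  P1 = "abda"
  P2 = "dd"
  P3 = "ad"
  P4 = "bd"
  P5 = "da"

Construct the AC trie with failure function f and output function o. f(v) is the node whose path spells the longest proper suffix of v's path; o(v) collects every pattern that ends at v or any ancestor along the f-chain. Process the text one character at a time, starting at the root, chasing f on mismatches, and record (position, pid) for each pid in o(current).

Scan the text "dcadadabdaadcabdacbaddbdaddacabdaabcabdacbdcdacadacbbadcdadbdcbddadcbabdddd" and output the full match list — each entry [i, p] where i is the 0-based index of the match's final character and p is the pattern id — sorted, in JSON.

Build automaton:
Trie nodes:
  0='ε' goto a→2 b→9 c→1 d→6
  1='c' goto ·  [P0 ends]
  2='a' goto b→3 d→8
  3='ab' goto d→4
  4='abd' goto a→5
  5='abda' goto ·  [P1 ends]
  6='d' goto a→11 d→7
  7='dd' goto ·  [P2 ends]
  8='ad' goto ·  [P3 ends]
  9='b' goto d→10
  10='bd' goto ·  [P4 ends]
  11='da' goto ·  [P5 ends]

BFS fail/out derivation:
  fail(1) 'c': from fail(0)=0 chase 'c': 0 ⇒ 0;  out={0}∪out(0)={0}
  fail(2) 'a': from fail(0)=0 chase 'a': 0 ⇒ 0;  out=∅∪out(0)=∅
  fail(6) 'd': from fail(0)=0 chase 'd': 0 ⇒ 0;  out=∅∪out(0)=∅
  fail(9) 'b': from fail(0)=0 chase 'b': 0 ⇒ 0;  out=∅∪out(0)=∅
  fail(3) 'ab': from fail(2)=0 chase 'b': 0 ⇒ 9;  out=∅∪out(9)=∅
  fail(7) 'dd': from fail(6)=0 chase 'd': 0 ⇒ 6;  out={2}∪out(6)={2}
  fail(8) 'ad': from fail(2)=0 chase 'd': 0 ⇒ 6;  out={3}∪out(6)={3}
  fail(10) 'bd': from fail(9)=0 chase 'd': 0 ⇒ 6;  out={4}∪out(6)={4}
  fail(11) 'da': from fail(6)=0 chase 'a': 0 ⇒ 2;  out={5}∪out(2)={5}
  fail(4) 'abd': from fail(3)=9 chase 'd': 9 ⇒ 10;  out=∅∪out(10)={4}
  fail(5) 'abda': from fail(4)=10 chase 'a': 10→6 ⇒ 11;  out={1}∪out(11)={1,5}

Text stream:
i=0 'd': node 0→6
i=1 'c': node 6→1 ·f  → match P0@[1:1]
i=2 'a': node 1→2 ·f
i=3 'd': node 2→8  → match P3@[2:3]
i=4 'a': node 8→11 ·f  → match P5@[3:4]
i=5 'd': node 11→8 ·f  → match P3@[4:5]
i=6 'a': node 8→11 ·f  → match P5@[5:6]
i=7 'b': node 11→3 ·f
i=8 'd': node 3→4  → match P4@[7:8]
i=9 'a': node 4→5  → match P1@[6:9],P5@[8:9]
i=10 'a': node 5→2 ·f
i=11 'd': node 2→8  → match P3@[10:11]
i=12 'c': node 8→1 ·f  → match P0@[12:12]
i=13 'a': node 1→2 ·f
i=14 'b': node 2→3
i=15 'd': node 3→4  → match P4@[14:15]
i=16 'a': node 4→5  → match P1@[13:16],P5@[15:16]
i=17 'c': node 5→1 ·f  → match P0@[17:17]
i=18 'b': node 1→9 ·f
i=19 'a': node 9→2 ·f
i=20 'd': node 2→8  → match P3@[19:20]
i=21 'd': node 8→7 ·f  → match P2@[20:21]
i=22 'b': node 7→9 ·f
i=23 'd': node 9→10  → match P4@[22:23]
i=24 'a': node 10→11 ·f  → match P5@[23:24]
i=25 'd': node 11→8 ·f  → match P3@[24:25]
i=26 'd': node 8→7 ·f  → match P2@[25:26]
i=27 'a': node 7→11 ·f  → match P5@[26:27]
i=28 'c': node 11→1 ·f  → match P0@[28:28]
i=29 'a': node 1→2 ·f
i=30 'b': node 2→3
i=31 'd': node 3→4  → match P4@[30:31]
i=32 'a': node 4→5  → match P1@[29:32],P5@[31:32]
i=33 'a': node 5→2 ·f
i=34 'b': node 2→3
i=35 'c': node 3→1 ·f  → match P0@[35:35]
i=36 'a': node 1→2 ·f
i=37 'b': node 2→3
i=38 'd': node 3→4  → match P4@[37:38]
i=39 'a': node 4→5  → match P1@[36:39],P5@[38:39]
i=40 'c': node 5→1 ·f  → match P0@[40:40]
i=41 'b': node 1→9 ·f
i=42 'd': node 9→10  → match P4@[41:42]
i=43 'c': node 10→1 ·f  → match P0@[43:43]
i=44 'd': node 1→6 ·f
i=45 'a': node 6→11  → match P5@[44:45]
i=46 'c': node 11→1 ·f  → match P0@[46:46]
i=47 'a': node 1→2 ·f
i=48 'd': node 2→8  → match P3@[47:48]
i=49 'a': node 8→11 ·f  → match P5@[48:49]
i=50 'c': node 11→1 ·f  → match P0@[50:50]
i=51 'b': node 1→9 ·f
i=52 'b': node 9→9 ·f
i=53 'a': node 9→2 ·f
i=54 'd': node 2→8  → match P3@[53:54]
i=55 'c': node 8→1 ·f  → match P0@[55:55]
i=56 'd': node 1→6 ·f
i=57 'a': node 6→11  → match P5@[56:57]
i=58 'd': node 11→8 ·f  → match P3@[57:58]
i=59 'b': node 8→9 ·f
i=60 'd': node 9→10  → match P4@[59:60]
i=61 'c': node 10→1 ·f  → match P0@[61:61]
i=62 'b': node 1→9 ·f
i=63 'd': node 9→10  → match P4@[62:63]
i=64 'd': node 10→7 ·f  → match P2@[63:64]
i=65 'a': node 7→11 ·f  → match P5@[64:65]
i=66 'd': node 11→8 ·f  → match P3@[65:66]
i=67 'c': node 8→1 ·f  → match P0@[67:67]
i=68 'b': node 1→9 ·f
i=69 'a': node 9→2 ·f
i=70 'b': node 2→3
i=71 'd': node 3→4  → match P4@[70:71]
i=72 'd': node 4→7 ·f  → match P2@[71:72]
i=73 'd': node 7→7 ·f  → match P2@[72:73]
i=74 'd': node 7→7 ·f  → match P2@[73:74]

Result: [[1,0],[3,3],[4,5],[5,3],[6,5],[8,4],[9,1],[9,5],[11,3],[12,0],[15,4],[16,1],[16,5],[17,0],[20,3],[21,2],[23,4],[24,5],[25,3],[26,2],[27,5],[28,0],[31,4],[32,1],[32,5],[35,0],[38,4],[39,1],[39,5],[40,0],[42,4],[43,0],[45,5],[46,0],[48,3],[49,5],[50,0],[54,3],[55,0],[57,5],[58,3],[60,4],[61,0],[63,4],[64,2],[65,5],[66,3],[67,0],[71,4],[72,2],[73,2],[74,2]]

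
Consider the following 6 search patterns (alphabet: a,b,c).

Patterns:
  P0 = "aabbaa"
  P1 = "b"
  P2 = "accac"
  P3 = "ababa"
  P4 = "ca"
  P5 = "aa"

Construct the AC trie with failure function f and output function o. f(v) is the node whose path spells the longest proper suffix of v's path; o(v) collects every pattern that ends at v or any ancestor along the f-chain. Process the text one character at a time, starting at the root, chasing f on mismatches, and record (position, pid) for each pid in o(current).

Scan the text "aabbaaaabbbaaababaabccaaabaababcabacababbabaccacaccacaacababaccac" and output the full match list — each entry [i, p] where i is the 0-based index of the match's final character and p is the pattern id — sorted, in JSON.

Build automaton:
Trie nodes:
  0='ε' goto a→1 b→7 c→16
  1='a' goto a→2 b→12 c→8
  2='aa' goto b→3  ←P5
  3='aab' goto b→4
  4='aabb' goto a→5
  5='aabba' goto a→6
  6='aabbaa' goto ·  ←P0
  7='b' goto ·  ←P1
  8='ac' goto c→9
  9='acc' goto a→10
  10='acca' goto c→11
  11='accac' goto ·  ←P2
  12='ab' goto a→13
  13='aba' goto b→14
  14='abab' goto a→15
  15='ababa' goto ·  ←P3
  16='c' goto a→17
  17='ca' goto ·  ←P4

Failure links (BFS by depth):
  fail(1) 'a': from fail(0)=0 chase 'a': 0 ⇒ 0;  out=∅∪out(0)=∅
  fail(7) 'b': from fail(0)=0 chase 'b': 0 ⇒ 0;  out={1}∪out(0)={1}
  fail(16) 'c': from fail(0)=0 chase 'c': 0 ⇒ 0;  out=∅∪out(0)=∅
  fail(2) 'aa': from fail(1)=0 chase 'a': 0 ⇒ 1;  out={5}∪out(1)={5}
  fail(8) 'ac': from fail(1)=0 chase 'c': 0 ⇒ 16;  out=∅∪out(16)=∅
  fail(12) 'ab': from fail(1)=0 chase 'b': 0 ⇒ 7;  out=∅∪out(7)={1}
  fail(17) 'ca': from fail(16)=0 chase 'a': 0 ⇒ 1;  out={4}∪out(1)={4}
  fail(3) 'aab': from fail(2)=1 chase 'b': 1 ⇒ 12;  out=∅∪out(12)={1}
  fail(9) 'acc': from fail(8)=16 chase 'c': 16→0 ⇒ 16;  out=∅∪out(16)=∅
  fail(13) 'aba': from fail(12)=7 chase 'a': 7→0 ⇒ 1;  out=∅∪out(1)=∅
  fail(4) 'aabb': from fail(3)=12 chase 'b': 12→7→0 ⇒ 7;  out=∅∪out(7)={1}
  fail(10) 'acca': from fail(9)=16 chase 'a': 16 ⇒ 17;  out=∅∪out(17)={4}
  fail(14) 'abab': from fail(13)=1 chase 'b': 1 ⇒ 12;  out=∅∪out(12)={1}
  fail(5) 'aabba': from fail(4)=7 chase 'a': 7→0 ⇒ 1;  out=∅∪out(1)=∅
  fail(11) 'accac': from fail(10)=17 chase 'c': 17→1 ⇒ 8;  out={2}∪out(8)={2}
  fail(15) 'ababa': from fail(14)=12 chase 'a': 12 ⇒ 13;  out={3}∪out(13)={3}
  fail(6) 'aabbaa': from fail(5)=1 chase 'a': 1 ⇒ 2;  out={0}∪out(2)={0,5}

Text stream:
i=0 'a': node 0→1
i=1 'a': node 1→2  → match P5@[0:1]
i=2 'b': node 2→3  → match P1@[2:2]
i=3 'b': node 3→4  → match P1@[3:3]
i=4 'a': node 4→5
i=5 'a': node 5→6  → match P0@[0:5],P5@[4:5]
i=6 'a': node 6→2 ·f  → match P5@[5:6]
i=7 'a': node 2→2 ·f  → match P5@[6:7]
i=8 'b': node 2→3  → match P1@[8:8]
i=9 'b': node 3→4  → match P1@[9:9]
i=10 'b': node 4→7 ·f  → match P1@[10:10]
i=11 'a': node 7→1 ·f
i=12 'a': node 1→2  → match P5@[11:12]
i=13 'a': node 2→2 ·f  → match P5@[12:13]
i=14 'b': node 2→3  → match P1@[14:14]
i=15 'a': node 3→13 ·f
i=16 'b': node 13→14  → match P1@[16:16]
i=17 'a': node 14→15  → match P3@[13:17]
i=18 'a': node 15→2 ·f  → match P5@[17:18]
i=19 'b': node 2→3  → match P1@[19:19]
i=20 'c': node 3→16 ·f
i=21 'c': node 16→16 ·f
i=22 'a': node 16→17  → match P4@[21:22]
i=23 'a': node 17→2 ·f  → match P5@[22:23]
i=24 'a': node 2→2 ·f  → match P5@[23:24]
i=25 'b': node 2→3  → match P1@[25:25]
i=26 'a': node 3→13 ·f
i=27 'a': node 13→2 ·f  → match P5@[26:27]
i=28 'b': node 2→3  → match P1@[28:28]
i=29 'a': node 3→13 ·f
i=30 'b': node 13→14  → match P1@[30:30]
i=31 'c': node 14→16 ·f
i=32 'a': node 16→17  → match P4@[31:32]
i=33 'b': node 17→12 ·f  → match P1@[33:33]
i=34 'a': node 12→13
i=35 'c': node 13→8 ·f
i=36 'a': node 8→17 ·f  → match P4@[35:36]
i=37 'b': node 17→12 ·f  → match P1@[37:37]
i=38 'a': node 12→13
i=39 'b': node 13→14  → match P1@[39:39]
i=40 'b': node 14→7 ·f  → match P1@[40:40]
i=41 'a': node 7→1 ·f
i=42 'b': node 1→12  → match P1@[42:42]
i=43 'a': node 12→13
i=44 'c': node 13→8 ·f
i=45 'c': node 8→9
i=46 'a': node 9→10  → match P4@[45:46]
i=47 'c': node 10→11  → match P2@[43:47]
i=48 'a': node 11→17 ·f  → match P4@[47:48]
i=49 'c': node 17→8 ·f
i=50 'c': node 8→9
i=51 'a': node 9→10  → match P4@[50:51]
i=52 'c': node 10→11  → match P2@[48:52]
i=53 'a': node 11→17 ·f  → match P4@[52:53]
i=54 'a': node 17→2 ·f  → match P5@[53:54]
i=55 'c': node 2→8 ·f
i=56 'a': node 8→17 ·f  → match P4@[55:56]
i=57 'b': node 17→12 ·f  → match P1@[57:57]
i=58 'a': node 12→13
i=59 'b': node 13→14  → match P1@[59:59]
i=60 'a': node 14→15  → match P3@[56:60]
i=61 'c': node 15→8 ·f
i=62 'c': node 8→9
i=63 'a': node 9→10  → match P4@[62:63]
i=64 'c': node 10→11  → match P2@[60:64]

All matches (sorted): [[1,5],[2,1],[3,1],[5,0],[5,5],[6,5],[7,5],[8,1],[9,1],[10,1],[12,5],[13,5],[14,1],[16,1],[17,3],[18,5],[19,1],[22,4],[23,5],[24,5],[25,1],[27,5],[28,1],[30,1],[32,4],[33,1],[36,4],[37,1],[39,1],[40,1],[42,1],[46,4],[47,2],[48,4],[51,4],[52,2],[53,4],[54,5],[56,4],[57,1],[59,1],[60,3],[63,4],[64,2]]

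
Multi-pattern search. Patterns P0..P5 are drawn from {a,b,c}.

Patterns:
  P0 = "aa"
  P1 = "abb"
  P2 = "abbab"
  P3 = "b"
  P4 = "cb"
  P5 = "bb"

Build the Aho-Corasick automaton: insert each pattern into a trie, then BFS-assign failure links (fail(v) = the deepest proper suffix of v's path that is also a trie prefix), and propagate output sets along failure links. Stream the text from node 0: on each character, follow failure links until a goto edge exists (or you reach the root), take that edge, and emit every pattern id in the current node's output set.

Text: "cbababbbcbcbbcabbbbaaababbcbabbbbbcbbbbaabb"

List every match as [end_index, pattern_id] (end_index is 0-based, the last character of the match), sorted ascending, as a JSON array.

Construct AC machine:
Trie nodes:
  n0 'ε': a→1 b→7 c→8
  n1 'a': a→2 b→3
  n2 'aa': ·  [P0 ends]
  n3 'ab': b→4
  n4 'abb': a→5  [P1 ends]
  n5 'abba': b→6
  n6 'abbab': ·  [P2 ends]
  n7 'b': b→10  [P3 ends]
  n8 'c': b→9
  n9 'cb': ·  [P4 ends]
  n10 'bb': ·  [P5 ends]

Failure links (BFS by depth):
  fail(1) 'a': from fail(0)=0 chase 'a': 0 ⇒ 0;  out=∅∪out(0)=∅
  fail(7) 'b': from fail(0)=0 chase 'b': 0 ⇒ 0;  out={3}∪out(0)={3}
  fail(8) 'c': from fail(0)=0 chase 'c': 0 ⇒ 0;  out=∅∪out(0)=∅
  fail(2) 'aa': from fail(1)=0 chase 'a': 0 ⇒ 1;  out={0}∪out(1)={0}
  fail(3) 'ab': from fail(1)=0 chase 'b': 0 ⇒ 7;  out=∅∪out(7)={3}
  fail(9) 'cb': from fail(8)=0 chase 'b': 0 ⇒ 7;  out={4}∪out(7)={3,4}
  fail(10) 'bb': from fail(7)=0 chase 'b': 0 ⇒ 7;  out={5}∪out(7)={3,5}
  fail(4) 'abb': from fail(3)=7 chase 'b': 7 ⇒ 10;  out={1}∪out(10)={1,3,5}
  fail(5) 'abba': from fail(4)=10 chase 'a': 10→7→0 ⇒ 1;  out=∅∪out(1)=∅
  fail(6) 'abbab': from fail(5)=1 chase 'b': 1 ⇒ 3;  out={2}∪out(3)={2,3}

Run:
i=0 'c': node 0→8
i=1 'b': node 8→9  ** P3@[1:1],P4@[0:1]
i=2 'a': node 9→1 (fail-walked)
i=3 'b': node 1→3  ** P3@[3:3]
i=4 'a': node 3→1 (fail-walked)
i=5 'b': node 1→3  ** P3@[5:5]
i=6 'b': node 3→4  ** P1@[4:6],P3@[6:6],P5@[5:6]
i=7 'b': node 4→10 (fail-walked)  ** P3@[7:7],P5@[6:7]
i=8 'c': node 10→8 (fail-walked)
i=9 'b': node 8→9  ** P3@[9:9],P4@[8:9]
i=10 'c': node 9→8 (fail-walked)
i=11 'b': node 8→9  ** P3@[11:11],P4@[10:11]
i=12 'b': node 9→10 (fail-walked)  ** P3@[12:12],P5@[11:12]
i=13 'c': node 10→8 (fail-walked)
i=14 'a': node 8→1 (fail-walked)
i=15 'b': node 1→3  ** P3@[15:15]
i=16 'b': node 3→4  ** P1@[14:16],P3@[16:16],P5@[15:16]
i=17 'b': node 4→10 (fail-walked)  ** P3@[17:17],P5@[16:17]
i=18 'b': node 10→10 (fail-walked)  ** P3@[18:18],P5@[17:18]
i=19 'a': node 10→1 (fail-walked)
i=20 'a': node 1→2  ** P0@[19:20]
i=21 'a': node 2→2 (fail-walked)  ** P0@[20:21]
i=22 'b': node 2→3 (fail-walked)  ** P3@[22:22]
i=23 'a': node 3→1 (fail-walked)
i=24 'b': node 1→3  ** P3@[24:24]
i=25 'b': node 3→4  ** P1@[23:25],P3@[25:25],P5@[24:25]
i=26 'c': node 4→8 (fail-walked)
i=27 'b': node 8→9  ** P3@[27:27],P4@[26:27]
i=28 'a': node 9→1 (fail-walked)
i=29 'b': node 1→3  ** P3@[29:29]
i=30 'b': node 3→4  ** P1@[28:30],P3@[30:30],P5@[29:30]
i=31 'b': node 4→10 (fail-walked)  ** P3@[31:31],P5@[30:31]
i=32 'b': node 10→10 (fail-walked)  ** P3@[32:32],P5@[31:32]
i=33 'b': node 10→10 (fail-walked)  ** P3@[33:33],P5@[32:33]
i=34 'c': node 10→8 (fail-walked)
i=35 'b': node 8→9  ** P3@[35:35],P4@[34:35]
i=36 'b': node 9→10 (fail-walked)  ** P3@[36:36],P5@[35:36]
i=37 'b': node 10→10 (fail-walked)  ** P3@[37:37],P5@[36:37]
i=38 'b': node 10→10 (fail-walked)  ** P3@[38:38],P5@[37:38]
i=39 'a': node 10→1 (fail-walked)
i=40 'a': node 1→2  ** P0@[39:40]
i=41 'b': node 2→3 (fail-walked)  ** P3@[41:41]
i=42 'b': node 3→4  ** P1@[40:42],P3@[42:42],P5@[41:42]

Matches: [[1,3],[1,4],[3,3],[5,3],[6,1],[6,3],[6,5],[7,3],[7,5],[9,3],[9,4],[11,3],[11,4],[12,3],[12,5],[15,3],[16,1],[16,3],[16,5],[17,3],[17,5],[18,3],[18,5],[20,0],[21,0],[22,3],[24,3],[25,1],[25,3],[25,5],[27,3],[27,4],[29,3],[30,1],[30,3],[30,5],[31,3],[31,5],[32,3],[32,5],[33,3],[33,5],[35,3],[35,4],[36,3],[36,5],[37,3],[37,5],[38,3],[38,5],[40,0],[41,3],[42,1],[42,3],[42,5]]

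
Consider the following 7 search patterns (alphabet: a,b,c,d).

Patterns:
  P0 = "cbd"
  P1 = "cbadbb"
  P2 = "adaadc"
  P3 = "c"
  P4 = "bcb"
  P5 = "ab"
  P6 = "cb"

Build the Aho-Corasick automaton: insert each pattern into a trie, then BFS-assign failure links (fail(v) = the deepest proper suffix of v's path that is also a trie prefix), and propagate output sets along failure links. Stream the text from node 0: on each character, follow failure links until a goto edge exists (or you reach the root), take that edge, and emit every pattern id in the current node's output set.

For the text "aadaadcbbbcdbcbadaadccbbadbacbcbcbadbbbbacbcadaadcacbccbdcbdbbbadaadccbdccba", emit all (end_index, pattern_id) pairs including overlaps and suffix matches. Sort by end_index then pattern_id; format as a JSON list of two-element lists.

Construct AC machine:
Trie nodes:
  0='ε' goto a→8 b→14 c→1
  1='c' goto b→2  [P3 ends]
  2='cb' goto a→4 d→3  [P6 ends]
  3='cbd' goto ·  [P0 ends]
  4='cba' goto d→5
  5='cbad' goto b→6
  6='cbadb' goto b→7
  7='cbadbb' goto ·  [P1 ends]
  8='a' goto b→17 d→9
  9='ad' goto a→10
  10='ada' goto a→11
  11='adaa' goto d→12
  12='adaad' goto c→13
  13='adaadc' goto ·  [P2 ends]
  14='b' goto c→15
  15='bc' goto b→16
  16='bcb' goto ·  [P4 ends]
  17='ab' goto ·  [P5 ends]

BFS fail/out derivation:
  fail(1) 'c': from fail(0)=0 chase 'c': 0 ⇒ 0;  out={3}∪out(0)={3}
  fail(8) 'a': from fail(0)=0 chase 'a': 0 ⇒ 0;  out=∅∪out(0)=∅
  fail(14) 'b': from fail(0)=0 chase 'b': 0 ⇒ 0;  out=∅∪out(0)=∅
  fail(2) 'cb': from fail(1)=0 chase 'b': 0 ⇒ 14;  out={6}∪out(14)={6}
  fail(9) 'ad': from fail(8)=0 chase 'd': 0 ⇒ 0;  out=∅∪out(0)=∅
  fail(15) 'bc': from fail(14)=0 chase 'c': 0 ⇒ 1;  out=∅∪out(1)={3}
  fail(17) 'ab': from fail(8)=0 chase 'b': 0 ⇒ 14;  out={5}∪out(14)={5}
  fail(3) 'cbd': from fail(2)=14 chase 'd': 14→0 ⇒ 0;  out={0}∪out(0)={0}
  fail(4) 'cba': from fail(2)=14 chase 'a': 14→0 ⇒ 8;  out=∅∪out(8)=∅
  fail(10) 'ada': from fail(9)=0 chase 'a': 0 ⇒ 8;  out=∅∪out(8)=∅
  fail(16) 'bcb': from fail(15)=1 chase 'b': 1 ⇒ 2;  out={4}∪out(2)={4,6}
  fail(5) 'cbad': from fail(4)=8 chase 'd': 8 ⇒ 9;  out=∅∪out(9)=∅
  fail(11) 'adaa': from fail(10)=8 chase 'a': 8→0 ⇒ 8;  out=∅∪out(8)=∅
  fail(6) 'cbadb': from fail(5)=9 chase 'b': 9→0 ⇒ 14;  out=∅∪out(14)=∅
  fail(12) 'adaad': from fail(11)=8 chase 'd': 8 ⇒ 9;  out=∅∪out(9)=∅
  fail(7) 'cbadbb': from fail(6)=14 chase 'b': 14→0 ⇒ 14;  out={1}∪out(14)={1}
  fail(13) 'adaadc': from fail(12)=9 chase 'c': 9→0 ⇒ 1;  out={2}∪out(1)={2,3}

Text stream:
i=0 'a': node 0→8
i=1 'a': node 8→8 (via fail)
i=2 'd': node 8→9
i=3 'a': node 9→10
i=4 'a': node 10→11
i=5 'd': node 11→12
i=6 'c': node 12→13  emit P2@[1:6],P3@[6:6]
i=7 'b': node 13→2 (via fail)  emit P6@[6:7]
i=8 'b': node 2→14 (via fail)
i=9 'b': node 14→14 (via fail)
i=10 'c': node 14→15  emit P3@[10:10]
i=11 'd': node 15→0 (via fail)
i=12 'b': node 0→14
i=13 'c': node 14→15  emit P3@[13:13]
i=14 'b': node 15→16  emit P4@[12:14],P6@[13:14]
i=15 'a': node 16→4 (via fail)
i=16 'd': node 4→5
i=17 'a': node 5→10 (via fail)
i=18 'a': node 10→11
i=19 'd': node 11→12
i=20 'c': node 12→13  emit P2@[15:20],P3@[20:20]
i=21 'c': node 13→1 (via fail)  emit P3@[21:21]
i=22 'b': node 1→2  emit P6@[21:22]
i=23 'b': node 2→14 (via fail)
i=24 'a': node 14→8 (via fail)
i=25 'd': node 8→9
i=26 'b': node 9→14 (via fail)
i=27 'a': node 14→8 (via fail)
i=28 'c': node 8→1 (via fail)  emit P3@[28:28]
i=29 'b': node 1→2  emit P6@[28:29]
i=30 'c': node 2→15 (via fail)  emit P3@[30:30]
i=31 'b': node 15→16  emit P4@[29:31],P6@[30:31]
i=32 'c': node 16→15 (via fail)  emit P3@[32:32]
i=33 'b': node 15→16  emit P4@[31:33],P6@[32:33]
i=34 'a': node 16→4 (via fail)
i=35 'd': node 4→5
i=36 'b': node 5→6
i=37 'b': node 6→7  emit P1@[32:37]
i=38 'b': node 7→14 (via fail)
i=39 'b': node 14→14 (via fail)
i=40 'a': node 14→8 (via fail)
i=41 'c': node 8→1 (via fail)  emit P3@[41:41]
i=42 'b': node 1→2  emit P6@[41:42]
i=43 'c': node 2→15 (via fail)  emit P3@[43:43]
i=44 'a': node 15→8 (via fail)
i=45 'd': node 8→9
i=46 'a': node 9→10
i=47 'a': node 10→11
i=48 'd': node 11→12
i=49 'c': node 12→13  emit P2@[44:49],P3@[49:49]
i=50 'a': node 13→8 (via fail)
i=51 'c': node 8→1 (via fail)  emit P3@[51:51]
i=52 'b': node 1→2  emit P6@[51:52]
i=53 'c': node 2→15 (via fail)  emit P3@[53:53]
i=54 'c': node 15→1 (via fail)  emit P3@[54:54]
i=55 'b': node 1→2  emit P6@[54:55]
i=56 'd': node 2→3  emit P0@[54:56]
i=57 'c': node 3→1 (via fail)  emit P3@[57:57]
i=58 'b': node 1→2  emit P6@[57:58]
i=59 'd': node 2→3  emit P0@[57:59]
i=60 'b': node 3→14 (via fail)
i=61 'b': node 14→14 (via fail)
i=62 'b': node 14→14 (via fail)
i=63 'a': node 14→8 (via fail)
i=64 'd': node 8→9
i=65 'a': node 9→10
i=66 'a': node 10→11
i=67 'd': node 11→12
i=68 'c': node 12→13  emit P2@[63:68],P3@[68:68]
i=69 'c': node 13→1 (via fail)  emit P3@[69:69]
i=70 'b': node 1→2  emit P6@[69:70]
i=71 'd': node 2→3  emit P0@[69:71]
i=72 'c': node 3→1 (via fail)  emit P3@[72:72]
i=73 'c': node 1→1 (via fail)  emit P3@[73:73]
i=74 'b': node 1→2  emit P6@[73:74]
i=75 'a': node 2→4

Matches: [[6,2],[6,3],[7,6],[10,3],[13,3],[14,4],[14,6],[20,2],[20,3],[21,3],[22,6],[28,3],[29,6],[30,3],[31,4],[31,6],[32,3],[33,4],[33,6],[37,1],[41,3],[42,6],[43,3],[49,2],[49,3],[51,3],[52,6],[53,3],[54,3],[55,6],[56,0],[57,3],[58,6],[59,0],[68,2],[68,3],[69,3],[70,6],[71,0],[72,3],[73,3],[74,6]]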